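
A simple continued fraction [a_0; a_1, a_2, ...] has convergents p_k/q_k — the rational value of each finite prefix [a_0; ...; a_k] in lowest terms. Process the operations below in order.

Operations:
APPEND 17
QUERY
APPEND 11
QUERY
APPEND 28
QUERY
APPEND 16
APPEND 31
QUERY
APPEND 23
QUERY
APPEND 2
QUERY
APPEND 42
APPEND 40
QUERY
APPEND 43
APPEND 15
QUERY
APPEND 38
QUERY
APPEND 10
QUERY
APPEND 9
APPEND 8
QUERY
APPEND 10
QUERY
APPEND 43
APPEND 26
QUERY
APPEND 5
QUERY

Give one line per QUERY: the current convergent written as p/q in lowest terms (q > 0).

APPEND 17: p_0 = 17·1 + 0 = 17, q_0 = 17·0 + 1 = 1 → 17/1
APPEND 11: p_1 = 11·17 + 1 = 188, q_1 = 11·1 + 0 = 11 → 188/11
APPEND 28: p_2 = 28·188 + 17 = 5281, q_2 = 28·11 + 1 = 309 → 5281/309
APPEND 16: p_3 = 16·5281 + 188 = 84684, q_3 = 16·309 + 11 = 4955 → 84684/4955
APPEND 31: p_4 = 31·84684 + 5281 = 2630485, q_4 = 31·4955 + 309 = 153914 → 2630485/153914
APPEND 23: p_5 = 23·2630485 + 84684 = 60585839, q_5 = 23·153914 + 4955 = 3544977 → 60585839/3544977
APPEND 2: p_6 = 2·60585839 + 2630485 = 123802163, q_6 = 2·3544977 + 153914 = 7243868 → 123802163/7243868
APPEND 42: p_7 = 42·123802163 + 60585839 = 5260276685, q_7 = 42·7243868 + 3544977 = 307787433 → 5260276685/307787433
APPEND 40: p_8 = 40·5260276685 + 123802163 = 210534869563, q_8 = 40·307787433 + 7243868 = 12318741188 → 210534869563/12318741188
APPEND 43: p_9 = 43·210534869563 + 5260276685 = 9058259667894, q_9 = 43·12318741188 + 307787433 = 530013658517 → 9058259667894/530013658517
APPEND 15: p_10 = 15·9058259667894 + 210534869563 = 136084429887973, q_10 = 15·530013658517 + 12318741188 = 7962523618943 → 136084429887973/7962523618943
APPEND 38: p_11 = 38·136084429887973 + 9058259667894 = 5180266595410868, q_11 = 38·7962523618943 + 530013658517 = 303105911178351 → 5180266595410868/303105911178351
APPEND 10: p_12 = 10·5180266595410868 + 136084429887973 = 51938750383996653, q_12 = 10·303105911178351 + 7962523618943 = 3039021635402453 → 51938750383996653/3039021635402453
APPEND 9: p_13 = 9·51938750383996653 + 5180266595410868 = 472629020051380745, q_13 = 9·3039021635402453 + 303105911178351 = 27654300629800428 → 472629020051380745/27654300629800428
APPEND 8: p_14 = 8·472629020051380745 + 51938750383996653 = 3832970910795042613, q_14 = 8·27654300629800428 + 3039021635402453 = 224273426673805877 → 3832970910795042613/224273426673805877
APPEND 10: p_15 = 10·3832970910795042613 + 472629020051380745 = 38802338128001806875, q_15 = 10·224273426673805877 + 27654300629800428 = 2270388567367859198 → 38802338128001806875/2270388567367859198
APPEND 43: p_16 = 43·38802338128001806875 + 3832970910795042613 = 1672333510414872738238, q_16 = 43·2270388567367859198 + 224273426673805877 = 97850981823491751391 → 1672333510414872738238/97850981823491751391
APPEND 26: p_17 = 26·1672333510414872738238 + 38802338128001806875 = 43519473608914693001063, q_17 = 26·97850981823491751391 + 2270388567367859198 = 2546395915978153395364 → 43519473608914693001063/2546395915978153395364
APPEND 5: p_18 = 5·43519473608914693001063 + 1672333510414872738238 = 219269701554988337743553, q_18 = 5·2546395915978153395364 + 97850981823491751391 = 12829830561714258728211 → 219269701554988337743553/12829830561714258728211

17/1
188/11
5281/309
2630485/153914
60585839/3544977
123802163/7243868
210534869563/12318741188
136084429887973/7962523618943
5180266595410868/303105911178351
51938750383996653/3039021635402453
3832970910795042613/224273426673805877
38802338128001806875/2270388567367859198
43519473608914693001063/2546395915978153395364
219269701554988337743553/12829830561714258728211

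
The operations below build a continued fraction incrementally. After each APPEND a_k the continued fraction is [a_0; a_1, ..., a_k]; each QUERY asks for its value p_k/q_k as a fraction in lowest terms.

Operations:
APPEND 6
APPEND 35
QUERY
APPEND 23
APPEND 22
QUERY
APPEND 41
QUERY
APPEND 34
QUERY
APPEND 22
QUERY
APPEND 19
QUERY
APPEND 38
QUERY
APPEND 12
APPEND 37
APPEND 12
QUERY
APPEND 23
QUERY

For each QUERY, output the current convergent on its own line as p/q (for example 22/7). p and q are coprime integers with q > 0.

211/35
107109/17767
4396328/729253
149582261/24812369
3295206070/546601371
62758497591/10410238418
2388118114528/396135661255
12809135680381851/2124750615132770
295675155274158400/49045929696133651

APPEND 6: p_0 = 6·1 + 0 = 6, q_0 = 6·0 + 1 = 1 → 6/1
APPEND 35: p_1 = 35·6 + 1 = 211, q_1 = 35·1 + 0 = 35 → 211/35
APPEND 23: p_2 = 23·211 + 6 = 4859, q_2 = 23·35 + 1 = 806 → 4859/806
APPEND 22: p_3 = 22·4859 + 211 = 107109, q_3 = 22·806 + 35 = 17767 → 107109/17767
APPEND 41: p_4 = 41·107109 + 4859 = 4396328, q_4 = 41·17767 + 806 = 729253 → 4396328/729253
APPEND 34: p_5 = 34·4396328 + 107109 = 149582261, q_5 = 34·729253 + 17767 = 24812369 → 149582261/24812369
APPEND 22: p_6 = 22·149582261 + 4396328 = 3295206070, q_6 = 22·24812369 + 729253 = 546601371 → 3295206070/546601371
APPEND 19: p_7 = 19·3295206070 + 149582261 = 62758497591, q_7 = 19·546601371 + 24812369 = 10410238418 → 62758497591/10410238418
APPEND 38: p_8 = 38·62758497591 + 3295206070 = 2388118114528, q_8 = 38·10410238418 + 546601371 = 396135661255 → 2388118114528/396135661255
APPEND 12: p_9 = 12·2388118114528 + 62758497591 = 28720175871927, q_9 = 12·396135661255 + 10410238418 = 4764038173478 → 28720175871927/4764038173478
APPEND 37: p_10 = 37·28720175871927 + 2388118114528 = 1065034625375827, q_10 = 37·4764038173478 + 396135661255 = 176665548079941 → 1065034625375827/176665548079941
APPEND 12: p_11 = 12·1065034625375827 + 28720175871927 = 12809135680381851, q_11 = 12·176665548079941 + 4764038173478 = 2124750615132770 → 12809135680381851/2124750615132770
APPEND 23: p_12 = 23·12809135680381851 + 1065034625375827 = 295675155274158400, q_12 = 23·2124750615132770 + 176665548079941 = 49045929696133651 → 295675155274158400/49045929696133651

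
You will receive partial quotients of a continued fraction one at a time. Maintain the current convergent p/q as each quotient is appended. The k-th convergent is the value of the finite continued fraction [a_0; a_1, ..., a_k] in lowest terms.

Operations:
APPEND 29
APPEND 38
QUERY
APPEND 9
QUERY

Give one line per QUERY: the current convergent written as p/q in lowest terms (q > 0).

1103/38
9956/343

APPEND 29: p_0 = 29·1 + 0 = 29, q_0 = 29·0 + 1 = 1 → 29/1
APPEND 38: p_1 = 38·29 + 1 = 1103, q_1 = 38·1 + 0 = 38 → 1103/38
APPEND 9: p_2 = 9·1103 + 29 = 9956, q_2 = 9·38 + 1 = 343 → 9956/343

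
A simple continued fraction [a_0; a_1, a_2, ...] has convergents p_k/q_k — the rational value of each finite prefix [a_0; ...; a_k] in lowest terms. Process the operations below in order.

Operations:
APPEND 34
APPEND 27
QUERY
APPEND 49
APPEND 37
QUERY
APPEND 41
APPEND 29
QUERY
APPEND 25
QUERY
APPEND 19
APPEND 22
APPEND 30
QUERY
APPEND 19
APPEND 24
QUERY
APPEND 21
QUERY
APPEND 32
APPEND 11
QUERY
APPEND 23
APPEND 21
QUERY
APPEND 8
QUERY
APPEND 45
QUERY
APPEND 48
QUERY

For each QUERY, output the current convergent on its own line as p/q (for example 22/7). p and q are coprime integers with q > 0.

919/27
1668324/49015
1986612445/58366246
49733757474/1461167089
627411423666331/18433212572027
287228192212042771/8438702459041211
6043733735652413876/177563596191801647
2136597518799634568709/62772775182755434712
1038180619961418006278019/30501523137846160972823
8354780389331468734591262/245461649405753259474875
377003298139877511062884809/11076275746396742837342198
18104513091103451999753062094/531906697476449409451900379

APPEND 34: p_0 = 34·1 + 0 = 34, q_0 = 34·0 + 1 = 1 → 34/1
APPEND 27: p_1 = 27·34 + 1 = 919, q_1 = 27·1 + 0 = 27 → 919/27
APPEND 49: p_2 = 49·919 + 34 = 45065, q_2 = 49·27 + 1 = 1324 → 45065/1324
APPEND 37: p_3 = 37·45065 + 919 = 1668324, q_3 = 37·1324 + 27 = 49015 → 1668324/49015
APPEND 41: p_4 = 41·1668324 + 45065 = 68446349, q_4 = 41·49015 + 1324 = 2010939 → 68446349/2010939
APPEND 29: p_5 = 29·68446349 + 1668324 = 1986612445, q_5 = 29·2010939 + 49015 = 58366246 → 1986612445/58366246
APPEND 25: p_6 = 25·1986612445 + 68446349 = 49733757474, q_6 = 25·58366246 + 2010939 = 1461167089 → 49733757474/1461167089
APPEND 19: p_7 = 19·49733757474 + 1986612445 = 946928004451, q_7 = 19·1461167089 + 58366246 = 27820540937 → 946928004451/27820540937
APPEND 22: p_8 = 22·946928004451 + 49733757474 = 20882149855396, q_8 = 22·27820540937 + 1461167089 = 613513067703 → 20882149855396/613513067703
APPEND 30: p_9 = 30·20882149855396 + 946928004451 = 627411423666331, q_9 = 30·613513067703 + 27820540937 = 18433212572027 → 627411423666331/18433212572027
APPEND 19: p_10 = 19·627411423666331 + 20882149855396 = 11941699199515685, q_10 = 19·18433212572027 + 613513067703 = 350844551936216 → 11941699199515685/350844551936216
APPEND 24: p_11 = 24·11941699199515685 + 627411423666331 = 287228192212042771, q_11 = 24·350844551936216 + 18433212572027 = 8438702459041211 → 287228192212042771/8438702459041211
APPEND 21: p_12 = 21·287228192212042771 + 11941699199515685 = 6043733735652413876, q_12 = 21·8438702459041211 + 350844551936216 = 177563596191801647 → 6043733735652413876/177563596191801647
APPEND 32: p_13 = 32·6043733735652413876 + 287228192212042771 = 193686707733089286803, q_13 = 32·177563596191801647 + 8438702459041211 = 5690473780596693915 → 193686707733089286803/5690473780596693915
APPEND 11: p_14 = 11·193686707733089286803 + 6043733735652413876 = 2136597518799634568709, q_14 = 11·5690473780596693915 + 177563596191801647 = 62772775182755434712 → 2136597518799634568709/62772775182755434712
APPEND 23: p_15 = 23·2136597518799634568709 + 193686707733089286803 = 49335429640124684367110, q_15 = 23·62772775182755434712 + 5690473780596693915 = 1449464302983971692291 → 49335429640124684367110/1449464302983971692291
APPEND 21: p_16 = 21·49335429640124684367110 + 2136597518799634568709 = 1038180619961418006278019, q_16 = 21·1449464302983971692291 + 62772775182755434712 = 30501523137846160972823 → 1038180619961418006278019/30501523137846160972823
APPEND 8: p_17 = 8·1038180619961418006278019 + 49335429640124684367110 = 8354780389331468734591262, q_17 = 8·30501523137846160972823 + 1449464302983971692291 = 245461649405753259474875 → 8354780389331468734591262/245461649405753259474875
APPEND 45: p_18 = 45·8354780389331468734591262 + 1038180619961418006278019 = 377003298139877511062884809, q_18 = 45·245461649405753259474875 + 30501523137846160972823 = 11076275746396742837342198 → 377003298139877511062884809/11076275746396742837342198
APPEND 48: p_19 = 48·377003298139877511062884809 + 8354780389331468734591262 = 18104513091103451999753062094, q_19 = 48·11076275746396742837342198 + 245461649405753259474875 = 531906697476449409451900379 → 18104513091103451999753062094/531906697476449409451900379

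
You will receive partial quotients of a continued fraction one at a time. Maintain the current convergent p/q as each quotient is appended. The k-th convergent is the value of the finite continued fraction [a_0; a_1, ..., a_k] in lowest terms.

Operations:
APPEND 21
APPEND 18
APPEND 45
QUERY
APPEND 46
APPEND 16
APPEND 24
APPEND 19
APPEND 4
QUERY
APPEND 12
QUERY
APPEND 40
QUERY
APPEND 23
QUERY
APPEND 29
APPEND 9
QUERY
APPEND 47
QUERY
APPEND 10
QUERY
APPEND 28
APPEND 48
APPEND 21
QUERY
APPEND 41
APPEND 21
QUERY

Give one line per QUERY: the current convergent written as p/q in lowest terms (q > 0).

APPEND 21: p_0 = 21·1 + 0 = 21, q_0 = 21·0 + 1 = 1 → 21/1
APPEND 18: p_1 = 18·21 + 1 = 379, q_1 = 18·1 + 0 = 18 → 379/18
APPEND 45: p_2 = 45·379 + 21 = 17076, q_2 = 45·18 + 1 = 811 → 17076/811
APPEND 46: p_3 = 46·17076 + 379 = 785875, q_3 = 46·811 + 18 = 37324 → 785875/37324
APPEND 16: p_4 = 16·785875 + 17076 = 12591076, q_4 = 16·37324 + 811 = 597995 → 12591076/597995
APPEND 24: p_5 = 24·12591076 + 785875 = 302971699, q_5 = 24·597995 + 37324 = 14389204 → 302971699/14389204
APPEND 19: p_6 = 19·302971699 + 12591076 = 5769053357, q_6 = 19·14389204 + 597995 = 273992871 → 5769053357/273992871
APPEND 4: p_7 = 4·5769053357 + 302971699 = 23379185127, q_7 = 4·273992871 + 14389204 = 1110360688 → 23379185127/1110360688
APPEND 12: p_8 = 12·23379185127 + 5769053357 = 286319274881, q_8 = 12·1110360688 + 273992871 = 13598321127 → 286319274881/13598321127
APPEND 40: p_9 = 40·286319274881 + 23379185127 = 11476150180367, q_9 = 40·13598321127 + 1110360688 = 545043205768 → 11476150180367/545043205768
APPEND 23: p_10 = 23·11476150180367 + 286319274881 = 264237773423322, q_10 = 23·545043205768 + 13598321127 = 12549592053791 → 264237773423322/12549592053791
APPEND 29: p_11 = 29·264237773423322 + 11476150180367 = 7674371579456705, q_11 = 29·12549592053791 + 545043205768 = 364483212765707 → 7674371579456705/364483212765707
APPEND 9: p_12 = 9·7674371579456705 + 264237773423322 = 69333581988533667, q_12 = 9·364483212765707 + 12549592053791 = 3292898506945154 → 69333581988533667/3292898506945154
APPEND 47: p_13 = 47·69333581988533667 + 7674371579456705 = 3266352725040539054, q_13 = 47·3292898506945154 + 364483212765707 = 155130713039187945 → 3266352725040539054/155130713039187945
APPEND 10: p_14 = 10·3266352725040539054 + 69333581988533667 = 32732860832393924207, q_14 = 10·155130713039187945 + 3292898506945154 = 1554600028898824604 → 32732860832393924207/1554600028898824604
APPEND 28: p_15 = 28·32732860832393924207 + 3266352725040539054 = 919786456032070416850, q_15 = 28·1554600028898824604 + 155130713039187945 = 43683931522206276857 → 919786456032070416850/43683931522206276857
APPEND 48: p_16 = 48·919786456032070416850 + 32732860832393924207 = 44182482750371773933007, q_16 = 48·43683931522206276857 + 1554600028898824604 = 2098383313094800113740 → 44182482750371773933007/2098383313094800113740
APPEND 21: p_17 = 21·44182482750371773933007 + 919786456032070416850 = 928751924213839323009997, q_17 = 21·2098383313094800113740 + 43683931522206276857 = 44109733506513008665397 → 928751924213839323009997/44109733506513008665397
APPEND 41: p_18 = 41·928751924213839323009997 + 44182482750371773933007 = 38123011375517784017342884, q_18 = 41·44109733506513008665397 + 2098383313094800113740 = 1810597457080128155395017 → 38123011375517784017342884/1810597457080128155395017
APPEND 21: p_19 = 21·38123011375517784017342884 + 928751924213839323009997 = 801511990810087303687210561, q_19 = 21·1810597457080128155395017 + 44109733506513008665397 = 38066656332189204271960754 → 801511990810087303687210561/38066656332189204271960754

17076/811
23379185127/1110360688
286319274881/13598321127
11476150180367/545043205768
264237773423322/12549592053791
69333581988533667/3292898506945154
3266352725040539054/155130713039187945
32732860832393924207/1554600028898824604
928751924213839323009997/44109733506513008665397
801511990810087303687210561/38066656332189204271960754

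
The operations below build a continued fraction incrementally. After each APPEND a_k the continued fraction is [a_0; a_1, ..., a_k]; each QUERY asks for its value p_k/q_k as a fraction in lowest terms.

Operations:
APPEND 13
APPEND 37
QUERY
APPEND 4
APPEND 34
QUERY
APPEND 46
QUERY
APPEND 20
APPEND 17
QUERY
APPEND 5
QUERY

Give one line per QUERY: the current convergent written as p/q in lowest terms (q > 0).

482/37
66476/5103
3059837/234887
1044534509/80183218
5283935761/405618933

APPEND 13: p_0 = 13·1 + 0 = 13, q_0 = 13·0 + 1 = 1 → 13/1
APPEND 37: p_1 = 37·13 + 1 = 482, q_1 = 37·1 + 0 = 37 → 482/37
APPEND 4: p_2 = 4·482 + 13 = 1941, q_2 = 4·37 + 1 = 149 → 1941/149
APPEND 34: p_3 = 34·1941 + 482 = 66476, q_3 = 34·149 + 37 = 5103 → 66476/5103
APPEND 46: p_4 = 46·66476 + 1941 = 3059837, q_4 = 46·5103 + 149 = 234887 → 3059837/234887
APPEND 20: p_5 = 20·3059837 + 66476 = 61263216, q_5 = 20·234887 + 5103 = 4702843 → 61263216/4702843
APPEND 17: p_6 = 17·61263216 + 3059837 = 1044534509, q_6 = 17·4702843 + 234887 = 80183218 → 1044534509/80183218
APPEND 5: p_7 = 5·1044534509 + 61263216 = 5283935761, q_7 = 5·80183218 + 4702843 = 405618933 → 5283935761/405618933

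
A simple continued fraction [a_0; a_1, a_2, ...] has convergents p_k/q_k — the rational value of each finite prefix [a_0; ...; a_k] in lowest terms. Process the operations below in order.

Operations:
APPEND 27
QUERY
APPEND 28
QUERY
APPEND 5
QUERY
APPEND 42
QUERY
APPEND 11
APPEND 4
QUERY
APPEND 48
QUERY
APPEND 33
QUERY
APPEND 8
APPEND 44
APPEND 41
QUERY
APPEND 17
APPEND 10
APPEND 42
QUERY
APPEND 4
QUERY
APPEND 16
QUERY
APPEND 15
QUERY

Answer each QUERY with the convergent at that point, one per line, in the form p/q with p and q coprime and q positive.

27/1
757/28
3812/141
160861/5950
7253993/268314
349964947/12944663
11556097244/427442193
167975530919699/6213155513548
1210979716121313901/44792269795597773
4872683627280372133/180233043341800810
79173917752607268029/2928520963264410733
1192481449916389392568/44108047492307961805

APPEND 27: p_0 = 27·1 + 0 = 27, q_0 = 27·0 + 1 = 1 → 27/1
APPEND 28: p_1 = 28·27 + 1 = 757, q_1 = 28·1 + 0 = 28 → 757/28
APPEND 5: p_2 = 5·757 + 27 = 3812, q_2 = 5·28 + 1 = 141 → 3812/141
APPEND 42: p_3 = 42·3812 + 757 = 160861, q_3 = 42·141 + 28 = 5950 → 160861/5950
APPEND 11: p_4 = 11·160861 + 3812 = 1773283, q_4 = 11·5950 + 141 = 65591 → 1773283/65591
APPEND 4: p_5 = 4·1773283 + 160861 = 7253993, q_5 = 4·65591 + 5950 = 268314 → 7253993/268314
APPEND 48: p_6 = 48·7253993 + 1773283 = 349964947, q_6 = 48·268314 + 65591 = 12944663 → 349964947/12944663
APPEND 33: p_7 = 33·349964947 + 7253993 = 11556097244, q_7 = 33·12944663 + 268314 = 427442193 → 11556097244/427442193
APPEND 8: p_8 = 8·11556097244 + 349964947 = 92798742899, q_8 = 8·427442193 + 12944663 = 3432482207 → 92798742899/3432482207
APPEND 44: p_9 = 44·92798742899 + 11556097244 = 4094700784800, q_9 = 44·3432482207 + 427442193 = 151456659301 → 4094700784800/151456659301
APPEND 41: p_10 = 41·4094700784800 + 92798742899 = 167975530919699, q_10 = 41·151456659301 + 3432482207 = 6213155513548 → 167975530919699/6213155513548
APPEND 17: p_11 = 17·167975530919699 + 4094700784800 = 2859678726419683, q_11 = 17·6213155513548 + 151456659301 = 105775100389617 → 2859678726419683/105775100389617
APPEND 10: p_12 = 10·2859678726419683 + 167975530919699 = 28764762795116529, q_12 = 10·105775100389617 + 6213155513548 = 1063964159409718 → 28764762795116529/1063964159409718
APPEND 42: p_13 = 42·28764762795116529 + 2859678726419683 = 1210979716121313901, q_13 = 42·1063964159409718 + 105775100389617 = 44792269795597773 → 1210979716121313901/44792269795597773
APPEND 4: p_14 = 4·1210979716121313901 + 28764762795116529 = 4872683627280372133, q_14 = 4·44792269795597773 + 1063964159409718 = 180233043341800810 → 4872683627280372133/180233043341800810
APPEND 16: p_15 = 16·4872683627280372133 + 1210979716121313901 = 79173917752607268029, q_15 = 16·180233043341800810 + 44792269795597773 = 2928520963264410733 → 79173917752607268029/2928520963264410733
APPEND 15: p_16 = 15·79173917752607268029 + 4872683627280372133 = 1192481449916389392568, q_16 = 15·2928520963264410733 + 180233043341800810 = 44108047492307961805 → 1192481449916389392568/44108047492307961805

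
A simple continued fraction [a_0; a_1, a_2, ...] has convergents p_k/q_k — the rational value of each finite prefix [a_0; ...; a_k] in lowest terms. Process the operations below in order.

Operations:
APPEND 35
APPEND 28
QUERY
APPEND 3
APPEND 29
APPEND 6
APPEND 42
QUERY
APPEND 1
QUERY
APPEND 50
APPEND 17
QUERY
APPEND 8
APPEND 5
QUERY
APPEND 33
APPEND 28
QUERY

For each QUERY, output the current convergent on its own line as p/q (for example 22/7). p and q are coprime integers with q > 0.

981/28
22222855/634299
22749891/649342
19737945776/563373125
815054363841/23263805120
758379058494089/21646142155172

APPEND 35: p_0 = 35·1 + 0 = 35, q_0 = 35·0 + 1 = 1 → 35/1
APPEND 28: p_1 = 28·35 + 1 = 981, q_1 = 28·1 + 0 = 28 → 981/28
APPEND 3: p_2 = 3·981 + 35 = 2978, q_2 = 3·28 + 1 = 85 → 2978/85
APPEND 29: p_3 = 29·2978 + 981 = 87343, q_3 = 29·85 + 28 = 2493 → 87343/2493
APPEND 6: p_4 = 6·87343 + 2978 = 527036, q_4 = 6·2493 + 85 = 15043 → 527036/15043
APPEND 42: p_5 = 42·527036 + 87343 = 22222855, q_5 = 42·15043 + 2493 = 634299 → 22222855/634299
APPEND 1: p_6 = 1·22222855 + 527036 = 22749891, q_6 = 1·634299 + 15043 = 649342 → 22749891/649342
APPEND 50: p_7 = 50·22749891 + 22222855 = 1159717405, q_7 = 50·649342 + 634299 = 33101399 → 1159717405/33101399
APPEND 17: p_8 = 17·1159717405 + 22749891 = 19737945776, q_8 = 17·33101399 + 649342 = 563373125 → 19737945776/563373125
APPEND 8: p_9 = 8·19737945776 + 1159717405 = 159063283613, q_9 = 8·563373125 + 33101399 = 4540086399 → 159063283613/4540086399
APPEND 5: p_10 = 5·159063283613 + 19737945776 = 815054363841, q_10 = 5·4540086399 + 563373125 = 23263805120 → 815054363841/23263805120
APPEND 33: p_11 = 33·815054363841 + 159063283613 = 27055857290366, q_11 = 33·23263805120 + 4540086399 = 772245655359 → 27055857290366/772245655359
APPEND 28: p_12 = 28·27055857290366 + 815054363841 = 758379058494089, q_12 = 28·772245655359 + 23263805120 = 21646142155172 → 758379058494089/21646142155172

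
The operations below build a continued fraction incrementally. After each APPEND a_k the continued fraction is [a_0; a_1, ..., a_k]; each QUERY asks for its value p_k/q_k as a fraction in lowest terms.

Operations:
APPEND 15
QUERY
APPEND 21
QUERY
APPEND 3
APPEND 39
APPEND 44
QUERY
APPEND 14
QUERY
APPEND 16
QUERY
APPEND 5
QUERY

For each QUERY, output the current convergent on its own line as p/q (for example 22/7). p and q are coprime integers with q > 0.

15/1
316/21
1667375/110812
23381123/1553885
375765343/24972972
1902207838/126418745

APPEND 15: p_0 = 15·1 + 0 = 15, q_0 = 15·0 + 1 = 1 → 15/1
APPEND 21: p_1 = 21·15 + 1 = 316, q_1 = 21·1 + 0 = 21 → 316/21
APPEND 3: p_2 = 3·316 + 15 = 963, q_2 = 3·21 + 1 = 64 → 963/64
APPEND 39: p_3 = 39·963 + 316 = 37873, q_3 = 39·64 + 21 = 2517 → 37873/2517
APPEND 44: p_4 = 44·37873 + 963 = 1667375, q_4 = 44·2517 + 64 = 110812 → 1667375/110812
APPEND 14: p_5 = 14·1667375 + 37873 = 23381123, q_5 = 14·110812 + 2517 = 1553885 → 23381123/1553885
APPEND 16: p_6 = 16·23381123 + 1667375 = 375765343, q_6 = 16·1553885 + 110812 = 24972972 → 375765343/24972972
APPEND 5: p_7 = 5·375765343 + 23381123 = 1902207838, q_7 = 5·24972972 + 1553885 = 126418745 → 1902207838/126418745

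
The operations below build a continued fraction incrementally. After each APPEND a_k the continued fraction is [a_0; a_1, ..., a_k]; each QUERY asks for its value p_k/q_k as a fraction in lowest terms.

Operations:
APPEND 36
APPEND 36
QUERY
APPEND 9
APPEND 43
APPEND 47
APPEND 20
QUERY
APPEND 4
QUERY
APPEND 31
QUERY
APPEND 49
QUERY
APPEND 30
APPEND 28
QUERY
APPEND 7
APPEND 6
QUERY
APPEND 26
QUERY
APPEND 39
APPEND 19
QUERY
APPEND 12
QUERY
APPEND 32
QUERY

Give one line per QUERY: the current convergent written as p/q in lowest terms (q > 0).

1297/36
475235924/13190851
1924680253/53422246
60140323767/1669280477
2948800544836/81848165619
2481625187272552/68881047138935
107241027992732818/2976627712468487
2805726628278629979/77876944968402254
2083886737714605367960/57841249093091373721
25116171432106123717519/697135166598576641045
805801372565110564328568/22366166580247543887161

APPEND 36: p_0 = 36·1 + 0 = 36, q_0 = 36·0 + 1 = 1 → 36/1
APPEND 36: p_1 = 36·36 + 1 = 1297, q_1 = 36·1 + 0 = 36 → 1297/36
APPEND 9: p_2 = 9·1297 + 36 = 11709, q_2 = 9·36 + 1 = 325 → 11709/325
APPEND 43: p_3 = 43·11709 + 1297 = 504784, q_3 = 43·325 + 36 = 14011 → 504784/14011
APPEND 47: p_4 = 47·504784 + 11709 = 23736557, q_4 = 47·14011 + 325 = 658842 → 23736557/658842
APPEND 20: p_5 = 20·23736557 + 504784 = 475235924, q_5 = 20·658842 + 14011 = 13190851 → 475235924/13190851
APPEND 4: p_6 = 4·475235924 + 23736557 = 1924680253, q_6 = 4·13190851 + 658842 = 53422246 → 1924680253/53422246
APPEND 31: p_7 = 31·1924680253 + 475235924 = 60140323767, q_7 = 31·53422246 + 13190851 = 1669280477 → 60140323767/1669280477
APPEND 49: p_8 = 49·60140323767 + 1924680253 = 2948800544836, q_8 = 49·1669280477 + 53422246 = 81848165619 → 2948800544836/81848165619
APPEND 30: p_9 = 30·2948800544836 + 60140323767 = 88524156668847, q_9 = 30·81848165619 + 1669280477 = 2457114249047 → 88524156668847/2457114249047
APPEND 28: p_10 = 28·88524156668847 + 2948800544836 = 2481625187272552, q_10 = 28·2457114249047 + 81848165619 = 68881047138935 → 2481625187272552/68881047138935
APPEND 7: p_11 = 7·2481625187272552 + 88524156668847 = 17459900467576711, q_11 = 7·68881047138935 + 2457114249047 = 484624444221592 → 17459900467576711/484624444221592
APPEND 6: p_12 = 6·17459900467576711 + 2481625187272552 = 107241027992732818, q_12 = 6·484624444221592 + 68881047138935 = 2976627712468487 → 107241027992732818/2976627712468487
APPEND 26: p_13 = 26·107241027992732818 + 17459900467576711 = 2805726628278629979, q_13 = 26·2976627712468487 + 484624444221592 = 77876944968402254 → 2805726628278629979/77876944968402254
APPEND 39: p_14 = 39·2805726628278629979 + 107241027992732818 = 109530579530859301999, q_14 = 39·77876944968402254 + 2976627712468487 = 3040177481480156393 → 109530579530859301999/3040177481480156393
APPEND 19: p_15 = 19·109530579530859301999 + 2805726628278629979 = 2083886737714605367960, q_15 = 19·3040177481480156393 + 77876944968402254 = 57841249093091373721 → 2083886737714605367960/57841249093091373721
APPEND 12: p_16 = 12·2083886737714605367960 + 109530579530859301999 = 25116171432106123717519, q_16 = 12·57841249093091373721 + 3040177481480156393 = 697135166598576641045 → 25116171432106123717519/697135166598576641045
APPEND 32: p_17 = 32·25116171432106123717519 + 2083886737714605367960 = 805801372565110564328568, q_17 = 32·697135166598576641045 + 57841249093091373721 = 22366166580247543887161 → 805801372565110564328568/22366166580247543887161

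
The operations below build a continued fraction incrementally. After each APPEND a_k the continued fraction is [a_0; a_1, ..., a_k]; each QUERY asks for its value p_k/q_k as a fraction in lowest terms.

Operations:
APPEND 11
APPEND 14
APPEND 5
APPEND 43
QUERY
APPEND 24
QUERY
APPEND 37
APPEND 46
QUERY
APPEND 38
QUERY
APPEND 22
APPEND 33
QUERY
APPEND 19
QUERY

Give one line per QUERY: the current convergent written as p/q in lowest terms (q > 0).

33953/3067
815658/73679
1390627412/125616419
52874054955/4776153112
38485328656881/3476408654251
732385864317161/66156965415652

APPEND 11: p_0 = 11·1 + 0 = 11, q_0 = 11·0 + 1 = 1 → 11/1
APPEND 14: p_1 = 14·11 + 1 = 155, q_1 = 14·1 + 0 = 14 → 155/14
APPEND 5: p_2 = 5·155 + 11 = 786, q_2 = 5·14 + 1 = 71 → 786/71
APPEND 43: p_3 = 43·786 + 155 = 33953, q_3 = 43·71 + 14 = 3067 → 33953/3067
APPEND 24: p_4 = 24·33953 + 786 = 815658, q_4 = 24·3067 + 71 = 73679 → 815658/73679
APPEND 37: p_5 = 37·815658 + 33953 = 30213299, q_5 = 37·73679 + 3067 = 2729190 → 30213299/2729190
APPEND 46: p_6 = 46·30213299 + 815658 = 1390627412, q_6 = 46·2729190 + 73679 = 125616419 → 1390627412/125616419
APPEND 38: p_7 = 38·1390627412 + 30213299 = 52874054955, q_7 = 38·125616419 + 2729190 = 4776153112 → 52874054955/4776153112
APPEND 22: p_8 = 22·52874054955 + 1390627412 = 1164619836422, q_8 = 22·4776153112 + 125616419 = 105200984883 → 1164619836422/105200984883
APPEND 33: p_9 = 33·1164619836422 + 52874054955 = 38485328656881, q_9 = 33·105200984883 + 4776153112 = 3476408654251 → 38485328656881/3476408654251
APPEND 19: p_10 = 19·38485328656881 + 1164619836422 = 732385864317161, q_10 = 19·3476408654251 + 105200984883 = 66156965415652 → 732385864317161/66156965415652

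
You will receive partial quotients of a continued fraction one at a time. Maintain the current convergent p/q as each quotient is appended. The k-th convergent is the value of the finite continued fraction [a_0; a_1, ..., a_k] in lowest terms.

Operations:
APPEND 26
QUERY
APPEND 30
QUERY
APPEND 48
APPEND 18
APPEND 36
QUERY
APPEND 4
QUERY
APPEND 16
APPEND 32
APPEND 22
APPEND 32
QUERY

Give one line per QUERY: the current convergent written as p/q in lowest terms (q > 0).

APPEND 26: p_0 = 26·1 + 0 = 26, q_0 = 26·0 + 1 = 1 → 26/1
APPEND 30: p_1 = 30·26 + 1 = 781, q_1 = 30·1 + 0 = 30 → 781/30
APPEND 48: p_2 = 48·781 + 26 = 37514, q_2 = 48·30 + 1 = 1441 → 37514/1441
APPEND 18: p_3 = 18·37514 + 781 = 676033, q_3 = 18·1441 + 30 = 25968 → 676033/25968
APPEND 36: p_4 = 36·676033 + 37514 = 24374702, q_4 = 36·25968 + 1441 = 936289 → 24374702/936289
APPEND 4: p_5 = 4·24374702 + 676033 = 98174841, q_5 = 4·936289 + 25968 = 3771124 → 98174841/3771124
APPEND 16: p_6 = 16·98174841 + 24374702 = 1595172158, q_6 = 16·3771124 + 936289 = 61274273 → 1595172158/61274273
APPEND 32: p_7 = 32·1595172158 + 98174841 = 51143683897, q_7 = 32·61274273 + 3771124 = 1964547860 → 51143683897/1964547860
APPEND 22: p_8 = 22·51143683897 + 1595172158 = 1126756217892, q_8 = 22·1964547860 + 61274273 = 43281327193 → 1126756217892/43281327193
APPEND 32: p_9 = 32·1126756217892 + 51143683897 = 36107342656441, q_9 = 32·43281327193 + 1964547860 = 1386967018036 → 36107342656441/1386967018036

26/1
781/30
24374702/936289
98174841/3771124
36107342656441/1386967018036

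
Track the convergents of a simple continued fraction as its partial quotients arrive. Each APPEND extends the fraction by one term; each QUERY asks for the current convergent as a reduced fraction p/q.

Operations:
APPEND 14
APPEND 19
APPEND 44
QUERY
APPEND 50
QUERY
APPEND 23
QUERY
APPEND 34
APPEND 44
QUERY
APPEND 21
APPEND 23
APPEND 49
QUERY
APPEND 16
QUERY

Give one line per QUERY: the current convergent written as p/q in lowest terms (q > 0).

11762/837
588367/41869
13544203/963824
20301560039/1444686764
482418241597175/34329541523348
7728528425712863/549972647440699

APPEND 14: p_0 = 14·1 + 0 = 14, q_0 = 14·0 + 1 = 1 → 14/1
APPEND 19: p_1 = 19·14 + 1 = 267, q_1 = 19·1 + 0 = 19 → 267/19
APPEND 44: p_2 = 44·267 + 14 = 11762, q_2 = 44·19 + 1 = 837 → 11762/837
APPEND 50: p_3 = 50·11762 + 267 = 588367, q_3 = 50·837 + 19 = 41869 → 588367/41869
APPEND 23: p_4 = 23·588367 + 11762 = 13544203, q_4 = 23·41869 + 837 = 963824 → 13544203/963824
APPEND 34: p_5 = 34·13544203 + 588367 = 461091269, q_5 = 34·963824 + 41869 = 32811885 → 461091269/32811885
APPEND 44: p_6 = 44·461091269 + 13544203 = 20301560039, q_6 = 44·32811885 + 963824 = 1444686764 → 20301560039/1444686764
APPEND 21: p_7 = 21·20301560039 + 461091269 = 426793852088, q_7 = 21·1444686764 + 32811885 = 30371233929 → 426793852088/30371233929
APPEND 23: p_8 = 23·426793852088 + 20301560039 = 9836560158063, q_8 = 23·30371233929 + 1444686764 = 699983067131 → 9836560158063/699983067131
APPEND 49: p_9 = 49·9836560158063 + 426793852088 = 482418241597175, q_9 = 49·699983067131 + 30371233929 = 34329541523348 → 482418241597175/34329541523348
APPEND 16: p_10 = 16·482418241597175 + 9836560158063 = 7728528425712863, q_10 = 16·34329541523348 + 699983067131 = 549972647440699 → 7728528425712863/549972647440699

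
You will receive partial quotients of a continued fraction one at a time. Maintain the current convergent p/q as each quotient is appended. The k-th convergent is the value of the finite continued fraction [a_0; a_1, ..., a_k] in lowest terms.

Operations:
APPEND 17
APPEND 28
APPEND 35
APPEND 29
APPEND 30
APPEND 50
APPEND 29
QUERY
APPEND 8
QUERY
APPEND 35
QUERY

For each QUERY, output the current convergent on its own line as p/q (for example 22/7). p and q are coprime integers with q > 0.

APPEND 17: p_0 = 17·1 + 0 = 17, q_0 = 17·0 + 1 = 1 → 17/1
APPEND 28: p_1 = 28·17 + 1 = 477, q_1 = 28·1 + 0 = 28 → 477/28
APPEND 35: p_2 = 35·477 + 17 = 16712, q_2 = 35·28 + 1 = 981 → 16712/981
APPEND 29: p_3 = 29·16712 + 477 = 485125, q_3 = 29·981 + 28 = 28477 → 485125/28477
APPEND 30: p_4 = 30·485125 + 16712 = 14570462, q_4 = 30·28477 + 981 = 855291 → 14570462/855291
APPEND 50: p_5 = 50·14570462 + 485125 = 729008225, q_5 = 50·855291 + 28477 = 42793027 → 729008225/42793027
APPEND 29: p_6 = 29·729008225 + 14570462 = 21155808987, q_6 = 29·42793027 + 855291 = 1241853074 → 21155808987/1241853074
APPEND 8: p_7 = 8·21155808987 + 729008225 = 169975480121, q_7 = 8·1241853074 + 42793027 = 9977617619 → 169975480121/9977617619
APPEND 35: p_8 = 35·169975480121 + 21155808987 = 5970297613222, q_8 = 35·9977617619 + 1241853074 = 350458469739 → 5970297613222/350458469739

21155808987/1241853074
169975480121/9977617619
5970297613222/350458469739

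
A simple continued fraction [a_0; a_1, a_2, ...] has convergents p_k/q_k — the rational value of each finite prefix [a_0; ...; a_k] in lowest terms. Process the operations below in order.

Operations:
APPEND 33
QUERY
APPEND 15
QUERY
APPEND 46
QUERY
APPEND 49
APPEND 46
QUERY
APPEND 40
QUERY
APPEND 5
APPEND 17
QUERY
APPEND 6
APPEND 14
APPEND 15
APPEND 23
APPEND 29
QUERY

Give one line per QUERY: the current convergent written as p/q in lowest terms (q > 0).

APPEND 33: p_0 = 33·1 + 0 = 33, q_0 = 33·0 + 1 = 1 → 33/1
APPEND 15: p_1 = 15·33 + 1 = 496, q_1 = 15·1 + 0 = 15 → 496/15
APPEND 46: p_2 = 46·496 + 33 = 22849, q_2 = 46·15 + 1 = 691 → 22849/691
APPEND 49: p_3 = 49·22849 + 496 = 1120097, q_3 = 49·691 + 15 = 33874 → 1120097/33874
APPEND 46: p_4 = 46·1120097 + 22849 = 51547311, q_4 = 46·33874 + 691 = 1558895 → 51547311/1558895
APPEND 40: p_5 = 40·51547311 + 1120097 = 2063012537, q_5 = 40·1558895 + 33874 = 62389674 → 2063012537/62389674
APPEND 5: p_6 = 5·2063012537 + 51547311 = 10366609996, q_6 = 5·62389674 + 1558895 = 313507265 → 10366609996/313507265
APPEND 17: p_7 = 17·10366609996 + 2063012537 = 178295382469, q_7 = 17·313507265 + 62389674 = 5392013179 → 178295382469/5392013179
APPEND 6: p_8 = 6·178295382469 + 10366609996 = 1080138904810, q_8 = 6·5392013179 + 313507265 = 32665586339 → 1080138904810/32665586339
APPEND 14: p_9 = 14·1080138904810 + 178295382469 = 15300240049809, q_9 = 14·32665586339 + 5392013179 = 462710221925 → 15300240049809/462710221925
APPEND 15: p_10 = 15·15300240049809 + 1080138904810 = 230583739651945, q_10 = 15·462710221925 + 32665586339 = 6973318915214 → 230583739651945/6973318915214
APPEND 23: p_11 = 23·230583739651945 + 15300240049809 = 5318726252044544, q_11 = 23·6973318915214 + 462710221925 = 160849045271847 → 5318726252044544/160849045271847
APPEND 29: p_12 = 29·5318726252044544 + 230583739651945 = 154473645048943721, q_12 = 29·160849045271847 + 6973318915214 = 4671595631798777 → 154473645048943721/4671595631798777

33/1
496/15
22849/691
51547311/1558895
2063012537/62389674
178295382469/5392013179
154473645048943721/4671595631798777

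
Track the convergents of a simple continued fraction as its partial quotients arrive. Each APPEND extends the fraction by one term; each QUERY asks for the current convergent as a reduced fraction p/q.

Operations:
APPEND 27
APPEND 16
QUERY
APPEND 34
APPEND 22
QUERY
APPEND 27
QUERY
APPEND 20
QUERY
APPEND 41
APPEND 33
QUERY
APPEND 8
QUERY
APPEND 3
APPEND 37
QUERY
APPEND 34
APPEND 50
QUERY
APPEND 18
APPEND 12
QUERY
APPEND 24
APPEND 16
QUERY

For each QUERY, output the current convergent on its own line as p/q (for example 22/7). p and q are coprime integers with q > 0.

433/16
324911/12006
8787346/324707
176071831/6506146
238691241592/8820037015
1916757665153/70827372813
223508434436040/8259007124611
380487295187556590/14059636226736011
82657006364520528962/3054313391734421123
31932649475766180946866/1179964327491762379171

APPEND 27: p_0 = 27·1 + 0 = 27, q_0 = 27·0 + 1 = 1 → 27/1
APPEND 16: p_1 = 16·27 + 1 = 433, q_1 = 16·1 + 0 = 16 → 433/16
APPEND 34: p_2 = 34·433 + 27 = 14749, q_2 = 34·16 + 1 = 545 → 14749/545
APPEND 22: p_3 = 22·14749 + 433 = 324911, q_3 = 22·545 + 16 = 12006 → 324911/12006
APPEND 27: p_4 = 27·324911 + 14749 = 8787346, q_4 = 27·12006 + 545 = 324707 → 8787346/324707
APPEND 20: p_5 = 20·8787346 + 324911 = 176071831, q_5 = 20·324707 + 12006 = 6506146 → 176071831/6506146
APPEND 41: p_6 = 41·176071831 + 8787346 = 7227732417, q_6 = 41·6506146 + 324707 = 267076693 → 7227732417/267076693
APPEND 33: p_7 = 33·7227732417 + 176071831 = 238691241592, q_7 = 33·267076693 + 6506146 = 8820037015 → 238691241592/8820037015
APPEND 8: p_8 = 8·238691241592 + 7227732417 = 1916757665153, q_8 = 8·8820037015 + 267076693 = 70827372813 → 1916757665153/70827372813
APPEND 3: p_9 = 3·1916757665153 + 238691241592 = 5988964237051, q_9 = 3·70827372813 + 8820037015 = 221302155454 → 5988964237051/221302155454
APPEND 37: p_10 = 37·5988964237051 + 1916757665153 = 223508434436040, q_10 = 37·221302155454 + 70827372813 = 8259007124611 → 223508434436040/8259007124611
APPEND 34: p_11 = 34·223508434436040 + 5988964237051 = 7605275735062411, q_11 = 34·8259007124611 + 221302155454 = 281027544392228 → 7605275735062411/281027544392228
APPEND 50: p_12 = 50·7605275735062411 + 223508434436040 = 380487295187556590, q_12 = 50·281027544392228 + 8259007124611 = 14059636226736011 → 380487295187556590/14059636226736011
APPEND 18: p_13 = 18·380487295187556590 + 7605275735062411 = 6856376589111081031, q_13 = 18·14059636226736011 + 281027544392228 = 253354479625640426 → 6856376589111081031/253354479625640426
APPEND 12: p_14 = 12·6856376589111081031 + 380487295187556590 = 82657006364520528962, q_14 = 12·253354479625640426 + 14059636226736011 = 3054313391734421123 → 82657006364520528962/3054313391734421123
APPEND 24: p_15 = 24·82657006364520528962 + 6856376589111081031 = 1990624529337603776119, q_15 = 24·3054313391734421123 + 253354479625640426 = 73556875881251747378 → 1990624529337603776119/73556875881251747378
APPEND 16: p_16 = 16·1990624529337603776119 + 82657006364520528962 = 31932649475766180946866, q_16 = 16·73556875881251747378 + 3054313391734421123 = 1179964327491762379171 → 31932649475766180946866/1179964327491762379171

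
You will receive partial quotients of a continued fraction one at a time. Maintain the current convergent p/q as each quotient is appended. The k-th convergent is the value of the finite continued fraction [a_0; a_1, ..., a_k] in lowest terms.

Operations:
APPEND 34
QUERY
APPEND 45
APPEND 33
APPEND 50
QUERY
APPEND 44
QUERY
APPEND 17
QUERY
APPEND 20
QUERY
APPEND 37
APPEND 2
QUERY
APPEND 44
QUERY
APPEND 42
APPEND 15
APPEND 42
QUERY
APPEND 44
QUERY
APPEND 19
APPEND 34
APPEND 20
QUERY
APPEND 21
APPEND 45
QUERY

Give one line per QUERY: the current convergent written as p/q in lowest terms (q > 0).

34/1
2529381/74345
111343321/3272666
1895365838/55709667
38018660081/1117466006
2855190237751/83921369784
127036956249879/3733942222385
3373870591736809057/99166716735321144
148530509183666838422/4365692912717002031
1927104474384111326078515/56642546989996383018793
1827370460564257131788788930/53711108326766938891261063

APPEND 34: p_0 = 34·1 + 0 = 34, q_0 = 34·0 + 1 = 1 → 34/1
APPEND 45: p_1 = 45·34 + 1 = 1531, q_1 = 45·1 + 0 = 45 → 1531/45
APPEND 33: p_2 = 33·1531 + 34 = 50557, q_2 = 33·45 + 1 = 1486 → 50557/1486
APPEND 50: p_3 = 50·50557 + 1531 = 2529381, q_3 = 50·1486 + 45 = 74345 → 2529381/74345
APPEND 44: p_4 = 44·2529381 + 50557 = 111343321, q_4 = 44·74345 + 1486 = 3272666 → 111343321/3272666
APPEND 17: p_5 = 17·111343321 + 2529381 = 1895365838, q_5 = 17·3272666 + 74345 = 55709667 → 1895365838/55709667
APPEND 20: p_6 = 20·1895365838 + 111343321 = 38018660081, q_6 = 20·55709667 + 3272666 = 1117466006 → 38018660081/1117466006
APPEND 37: p_7 = 37·38018660081 + 1895365838 = 1408585788835, q_7 = 37·1117466006 + 55709667 = 41401951889 → 1408585788835/41401951889
APPEND 2: p_8 = 2·1408585788835 + 38018660081 = 2855190237751, q_8 = 2·41401951889 + 1117466006 = 83921369784 → 2855190237751/83921369784
APPEND 44: p_9 = 44·2855190237751 + 1408585788835 = 127036956249879, q_9 = 44·83921369784 + 41401951889 = 3733942222385 → 127036956249879/3733942222385
APPEND 42: p_10 = 42·127036956249879 + 2855190237751 = 5338407352732669, q_10 = 42·3733942222385 + 83921369784 = 156909494709954 → 5338407352732669/156909494709954
APPEND 15: p_11 = 15·5338407352732669 + 127036956249879 = 80203147247239914, q_11 = 15·156909494709954 + 3733942222385 = 2357376362871695 → 80203147247239914/2357376362871695
APPEND 42: p_12 = 42·80203147247239914 + 5338407352732669 = 3373870591736809057, q_12 = 42·2357376362871695 + 156909494709954 = 99166716735321144 → 3373870591736809057/99166716735321144
APPEND 44: p_13 = 44·3373870591736809057 + 80203147247239914 = 148530509183666838422, q_13 = 44·99166716735321144 + 2357376362871695 = 4365692912717002031 → 148530509183666838422/4365692912717002031
APPEND 19: p_14 = 19·148530509183666838422 + 3373870591736809057 = 2825453545081406739075, q_14 = 19·4365692912717002031 + 99166716735321144 = 83047332058358359733 → 2825453545081406739075/83047332058358359733
APPEND 34: p_15 = 34·2825453545081406739075 + 148530509183666838422 = 96213951041951495966972, q_15 = 34·83047332058358359733 + 4365692912717002031 = 2827974982896901232953 → 96213951041951495966972/2827974982896901232953
APPEND 20: p_16 = 20·96213951041951495966972 + 2825453545081406739075 = 1927104474384111326078515, q_16 = 20·2827974982896901232953 + 83047332058358359733 = 56642546989996383018793 → 1927104474384111326078515/56642546989996383018793
APPEND 21: p_17 = 21·1927104474384111326078515 + 96213951041951495966972 = 40565407913108289343615787, q_17 = 21·56642546989996383018793 + 2827974982896901232953 = 1192321461772820944627606 → 40565407913108289343615787/1192321461772820944627606
APPEND 45: p_18 = 45·40565407913108289343615787 + 1927104474384111326078515 = 1827370460564257131788788930, q_18 = 45·1192321461772820944627606 + 56642546989996383018793 = 53711108326766938891261063 → 1827370460564257131788788930/53711108326766938891261063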